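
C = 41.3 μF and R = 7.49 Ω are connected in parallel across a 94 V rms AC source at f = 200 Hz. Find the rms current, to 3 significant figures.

ω = 2πf = 1257 rad/s
X_C = 1/(ωC) = 19.3 Ω
Parallel: admittances add. Y = 1/R + jωC
Y = (0.134 + j0.0519) S
|Y| = 0.143 S → |Z| = 1/|Y| = 6.98 Ω, ∠Z = −∠Y = -21.2°
I = V/|Z| = 94/6.98 = 13.5 A

13.5 A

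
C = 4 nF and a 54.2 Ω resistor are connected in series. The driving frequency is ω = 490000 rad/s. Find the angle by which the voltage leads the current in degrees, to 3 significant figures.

X_C = 1/(ωC) = 510 Ω
Z = 54.2 − j510 Ω
|Z| = √(54.2² + 510²) = 513 Ω
∠Z = arctan(-510/54.2) = -83.9°

-83.9°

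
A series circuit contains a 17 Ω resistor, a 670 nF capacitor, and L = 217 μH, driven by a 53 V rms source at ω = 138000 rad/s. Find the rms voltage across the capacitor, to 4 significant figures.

22.40 V

X_L = ωL = 29.95 Ω
X_C = 1/(ωC) = 10.82 Ω
Net reactance X = X_L − X_C = 19.13 Ω
Z = 17.00 + j19.13 Ω
|Z| = √(17.00² + 19.13²) = 25.59 Ω
I = V/|Z| = 2.071 A
V_C = I·|Z_C| = 2.071 × 10.82 = 22.40 V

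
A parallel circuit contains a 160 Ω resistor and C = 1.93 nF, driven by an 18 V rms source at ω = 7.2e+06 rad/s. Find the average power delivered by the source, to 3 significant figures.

2.03 W

X_C = 1/(ωC) = 72.0 Ω
Parallel: admittances add. Y = 1/R + jωC
Y = (0.00625 + j0.0139) S
|Y| = 0.0152 S → |Z| = 1/|Y| = 65.6 Ω, ∠Z = −∠Y = -65.8°
I = V/|Z| = 274 mA
P = VI cos φ = 18 × 0.274 × cos(-65.8°) = 2.03 W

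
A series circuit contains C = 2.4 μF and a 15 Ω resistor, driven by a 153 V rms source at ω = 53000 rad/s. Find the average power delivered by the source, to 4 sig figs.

1.224 kW

X_C = 1/(ωC) = 7.862 Ω
Z = 15.00 − j7.862 Ω
|Z| = √(15.00² + 7.862²) = 16.94 Ω
∠Z = arctan(-7.862/15.00) = -27.66°
I = V/|Z| = 9.034 A
P = VI cos φ = 153 × 9.034 × cos(-27.66°) = 1.224 kW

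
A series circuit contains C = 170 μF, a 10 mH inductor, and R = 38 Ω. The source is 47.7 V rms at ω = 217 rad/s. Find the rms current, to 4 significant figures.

X_L = ωL = 2.170 Ω
X_C = 1/(ωC) = 27.11 Ω
Net reactance X = X_L − X_C = -24.94 Ω
Z = 38.00 − j24.94 Ω
|Z| = √(38.00² + 24.94²) = 45.45 Ω
I = V/|Z| = 47.7/45.45 = 1.049 A

1.049 A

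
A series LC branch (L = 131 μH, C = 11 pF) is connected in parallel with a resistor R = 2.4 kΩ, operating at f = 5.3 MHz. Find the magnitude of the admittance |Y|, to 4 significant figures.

ω = 2πf = 3.33e+07 rad/s
X_L = ωL = 4362 Ω
X_C = 1/(ωC) = 2730 Ω
Branch 1: Z₁ = R = 2400 Ω
Branch 2 (series LC): Z₂ = j(X_L − X_C) = j1632 Ω
Parallel: Z = Z₁Z₂/(Z₁+Z₂), |Z| = 1350 Ω, ∠Z = 55.78°
|Y| = 1/|Z| = 740.8 μS

740.8 μS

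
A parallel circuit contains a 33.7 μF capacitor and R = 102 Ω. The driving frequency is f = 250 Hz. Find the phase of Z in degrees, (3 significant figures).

-79.5°

ω = 2πf = 1571 rad/s
X_C = 1/(ωC) = 18.9 Ω
Parallel: admittances add. Y = 1/R + jωC
Y = (0.00980 + j0.0529) S
|Y| = 0.0538 S → |Z| = 1/|Y| = 18.6 Ω, ∠Z = −∠Y = -79.5°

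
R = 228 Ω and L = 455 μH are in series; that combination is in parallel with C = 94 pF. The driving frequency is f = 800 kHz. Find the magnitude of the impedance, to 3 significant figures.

ω = 2πf = 5.027e+06 rad/s
X_L = ωL = 2290 Ω
X_C = 1/(ωC) = 2120 Ω
Branch 1 (R+jX_L): Z₁ = 228 + j2290 Ω, |Z₁| = 2300 Ω
Branch 2 (−jX_C): Z₂ = −j2120 Ω
Parallel: Z = Z₁Z₂/(Z₁+Z₂), |Z| = 17100 Ω, ∠Z = -42.5°

17100 Ω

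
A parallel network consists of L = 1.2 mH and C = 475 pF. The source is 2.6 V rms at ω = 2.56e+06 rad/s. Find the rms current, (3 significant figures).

X_L = ωL = 3070 Ω
X_C = 1/(ωC) = 822 Ω
Parallel: admittances add. Y = 1/(jωL) + jωC
Y = (0 + j0.000890) S
|Y| = 0.000890 S → |Z| = 1/|Y| = 1120 Ω, ∠Z = −∠Y = -90.0°
I = V/|Z| = 2.6/1120 = 2.32 mA

2.32 mA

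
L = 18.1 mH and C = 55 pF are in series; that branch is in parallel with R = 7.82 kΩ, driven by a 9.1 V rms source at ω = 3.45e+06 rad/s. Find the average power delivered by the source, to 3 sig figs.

X_L = ωL = 62400 Ω
X_C = 1/(ωC) = 5270 Ω
Branch 1: Z₁ = R = 7820 Ω
Branch 2 (series LC): Z₂ = j(X_L − X_C) = j57200 Ω
Parallel: Z = Z₁Z₂/(Z₁+Z₂), |Z| = 7750 Ω, ∠Z = 7.79°
I = V/|Z| = 1.17 mA
P = VI cos φ = 9.1 × 0.00117 × cos(7.79°) = 10.6 mW

10.6 mW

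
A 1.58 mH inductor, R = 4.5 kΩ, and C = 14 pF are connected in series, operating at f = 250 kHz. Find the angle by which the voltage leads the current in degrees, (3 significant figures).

-84.0°

ω = 2πf = 1.571e+06 rad/s
X_L = ωL = 2480 Ω
X_C = 1/(ωC) = 45500 Ω
Net reactance X = X_L − X_C = -43000 Ω
Z = 4500 − j43000 Ω
|Z| = √(4500² + 43000²) = 43200 Ω
∠Z = arctan(-43000/4500) = -84.0°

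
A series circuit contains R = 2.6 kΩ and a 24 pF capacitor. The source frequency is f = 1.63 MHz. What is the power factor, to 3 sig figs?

0.539

ω = 2πf = 1.024e+07 rad/s
X_C = 1/(ωC) = 4070 Ω
Z = 2600 − j4070 Ω
|Z| = √(2600² + 4070²) = 4830 Ω
∠Z = arctan(-4070/2600) = -57.4°
cos φ = cos(-57.4°) = 0.539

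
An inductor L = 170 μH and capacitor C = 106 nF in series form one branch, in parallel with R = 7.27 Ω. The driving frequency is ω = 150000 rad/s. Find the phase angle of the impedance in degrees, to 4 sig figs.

-11.00°

X_L = ωL = 25.50 Ω
X_C = 1/(ωC) = 62.89 Ω
Branch 1: Z₁ = R = 7.270 Ω
Branch 2 (series LC): Z₂ = j(X_L − X_C) = −j37.39 Ω
Parallel: Z = Z₁Z₂/(Z₁+Z₂), |Z| = 7.136 Ω, ∠Z = -11.00°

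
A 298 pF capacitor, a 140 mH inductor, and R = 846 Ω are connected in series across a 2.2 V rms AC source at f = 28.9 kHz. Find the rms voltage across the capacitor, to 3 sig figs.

ω = 2πf = 181600 rad/s
X_L = ωL = 25400 Ω
X_C = 1/(ωC) = 18500 Ω
Net reactance X = X_L − X_C = 6940 Ω
Z = 846 + j6940 Ω
|Z| = √(846² + 6940²) = 6990 Ω
I = V/|Z| = 315 μA
V_C = I·|Z_C| = 0.000315 × 18500 = 5.81 V

5.81 V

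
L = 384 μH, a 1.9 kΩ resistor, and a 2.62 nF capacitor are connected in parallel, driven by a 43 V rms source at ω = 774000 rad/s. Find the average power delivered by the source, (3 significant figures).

973 mW

X_L = ωL = 297 Ω
X_C = 1/(ωC) = 493 Ω
Parallel: admittances add. Y = 1/R + 1/(jωL) + jωC
Y = (0.000526 − j0.00134) S
|Y| = 0.00144 S → |Z| = 1/|Y| = 696 Ω, ∠Z = −∠Y = 68.5°
I = V/|Z| = 61.8 mA
P = VI cos φ = 43 × 0.0618 × cos(68.5°) = 973 mW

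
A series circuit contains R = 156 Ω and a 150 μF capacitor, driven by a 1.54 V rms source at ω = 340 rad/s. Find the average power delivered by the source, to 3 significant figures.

X_C = 1/(ωC) = 19.6 Ω
Z = 156 − j19.6 Ω
|Z| = √(156² + 19.6²) = 157 Ω
∠Z = arctan(-19.6/156) = -7.16°
I = V/|Z| = 9.79 mA
P = VI cos φ = 1.54 × 0.00979 × cos(-7.16°) = 15.0 mW

15.0 mW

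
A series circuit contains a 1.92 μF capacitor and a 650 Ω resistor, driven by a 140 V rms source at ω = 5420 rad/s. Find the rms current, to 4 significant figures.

213.1 mA

X_C = 1/(ωC) = 96.09 Ω
Z = 650.0 − j96.09 Ω
|Z| = √(650.0² + 96.09²) = 657.1 Ω
I = V/|Z| = 140/657.1 = 213.1 mA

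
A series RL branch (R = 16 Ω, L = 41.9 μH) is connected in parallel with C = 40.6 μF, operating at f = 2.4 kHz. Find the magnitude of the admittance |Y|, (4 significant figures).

613.0 mS

ω = 2πf = 15080 rad/s
X_L = ωL = 0.6318 Ω
X_C = 1/(ωC) = 1.633 Ω
Branch 1 (R+jX_L): Z₁ = 16.00 + j0.6318 Ω, |Z₁| = 16.01 Ω
Branch 2 (−jX_C): Z₂ = −j1.633 Ω
Parallel: Z = Z₁Z₂/(Z₁+Z₂), |Z| = 1.631 Ω, ∠Z = -84.16°
|Y| = 1/|Z| = 613.0 mS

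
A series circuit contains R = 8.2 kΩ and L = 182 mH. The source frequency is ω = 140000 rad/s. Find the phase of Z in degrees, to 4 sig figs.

X_L = ωL = 25480 Ω
Z = 8200 + j25480 Ω
|Z| = √(8200² + 25480²) = 26770 Ω
∠Z = arctan(25480/8200) = 72.16°

72.16°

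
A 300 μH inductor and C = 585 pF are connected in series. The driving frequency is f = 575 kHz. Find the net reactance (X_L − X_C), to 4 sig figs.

610.7 Ω

ω = 2πf = 3.613e+06 rad/s
X_L = ωL = 1084 Ω
X_C = 1/(ωC) = 473.1 Ω
X = 1084 − 473.1 = 610.7 Ω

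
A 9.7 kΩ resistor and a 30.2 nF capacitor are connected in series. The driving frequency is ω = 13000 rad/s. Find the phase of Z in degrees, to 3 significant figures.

X_C = 1/(ωC) = 2550 Ω
Z = 9700 − j2550 Ω
|Z| = √(9700² + 2550²) = 10000 Ω
∠Z = arctan(-2550/9700) = -14.7°

-14.7°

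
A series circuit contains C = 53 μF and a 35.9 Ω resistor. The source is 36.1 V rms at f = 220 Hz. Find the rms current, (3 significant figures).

940 mA

ω = 2πf = 1382 rad/s
X_C = 1/(ωC) = 13.6 Ω
Z = 35.9 − j13.6 Ω
|Z| = √(35.9² + 13.6²) = 38.4 Ω
I = V/|Z| = 36.1/38.4 = 940 mA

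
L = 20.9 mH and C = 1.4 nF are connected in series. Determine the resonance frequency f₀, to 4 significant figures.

ω₀ = 1/√(LC) = 1/√(0.0209 × 1.4e-09) = 184900 rad/s
f₀ = ω₀/(2π) = 29.42 kHz

29.42 kHz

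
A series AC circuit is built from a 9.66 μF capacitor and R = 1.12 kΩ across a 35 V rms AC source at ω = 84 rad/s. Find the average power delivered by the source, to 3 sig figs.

495 mW

X_C = 1/(ωC) = 1230 Ω
Z = 1120 − j1230 Ω
|Z| = √(1120² + 1230²) = 1670 Ω
∠Z = arctan(-1230/1120) = -47.7°
I = V/|Z| = 21.0 mA
P = VI cos φ = 35 × 0.0210 × cos(-47.7°) = 495 mW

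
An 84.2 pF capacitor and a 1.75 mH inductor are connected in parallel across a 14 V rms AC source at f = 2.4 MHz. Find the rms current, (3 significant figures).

17.2 mA

ω = 2πf = 1.508e+07 rad/s
X_L = ωL = 26400 Ω
X_C = 1/(ωC) = 788 Ω
Parallel: admittances add. Y = 1/(jωL) + jωC
Y = (0 + j0.00123) S
|Y| = 0.00123 S → |Z| = 1/|Y| = 812 Ω, ∠Z = −∠Y = -90.0°
I = V/|Z| = 14/812 = 17.2 mA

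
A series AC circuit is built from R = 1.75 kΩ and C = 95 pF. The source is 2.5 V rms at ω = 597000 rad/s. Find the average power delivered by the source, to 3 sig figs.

34.8 μW

X_C = 1/(ωC) = 17600 Ω
Z = 1750 − j17600 Ω
|Z| = √(1750² + 17600²) = 17700 Ω
∠Z = arctan(-17600/1750) = -84.3°
I = V/|Z| = 141 μA
P = VI cos φ = 2.5 × 0.000141 × cos(-84.3°) = 34.8 μW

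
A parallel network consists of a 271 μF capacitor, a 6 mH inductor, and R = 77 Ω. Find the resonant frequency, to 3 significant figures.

ω₀ = 1/√(LC) = 1/√(0.006 × 0.000271) = 784.2 rad/s
f₀ = ω₀/(2π) = 125 Hz

125 Hz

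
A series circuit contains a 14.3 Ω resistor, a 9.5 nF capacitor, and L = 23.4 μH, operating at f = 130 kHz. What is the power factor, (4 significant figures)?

0.1292

ω = 2πf = 816800 rad/s
X_L = ωL = 19.11 Ω
X_C = 1/(ωC) = 128.9 Ω
Net reactance X = X_L − X_C = -109.8 Ω
Z = 14.30 − j109.8 Ω
|Z| = √(14.30² + 109.8²) = 110.7 Ω
∠Z = arctan(-109.8/14.30) = -82.58°
cos φ = cos(-82.58°) = 0.1292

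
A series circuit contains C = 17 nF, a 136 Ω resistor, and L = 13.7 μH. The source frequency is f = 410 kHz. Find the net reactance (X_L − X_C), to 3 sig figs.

12.5 Ω

ω = 2πf = 2.576e+06 rad/s
X_L = ωL = 35.3 Ω
X_C = 1/(ωC) = 22.8 Ω
X = 35.3 − 22.8 = 12.5 Ω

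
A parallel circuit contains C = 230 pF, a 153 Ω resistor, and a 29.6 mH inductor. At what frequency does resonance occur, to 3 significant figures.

ω₀ = 1/√(LC) = 1/√(0.0296 × 2.3e-10) = 383300 rad/s
f₀ = ω₀/(2π) = 61.0 kHz

61.0 kHz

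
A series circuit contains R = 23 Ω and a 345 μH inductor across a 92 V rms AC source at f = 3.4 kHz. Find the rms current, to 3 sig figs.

ω = 2πf = 21360 rad/s
X_L = ωL = 7.37 Ω
Z = 23.0 + j7.37 Ω
|Z| = √(23.0² + 7.37²) = 24.2 Ω
I = V/|Z| = 92/24.2 = 3.81 A

3.81 A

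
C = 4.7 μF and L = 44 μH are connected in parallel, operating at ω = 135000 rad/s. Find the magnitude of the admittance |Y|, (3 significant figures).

466 mS

X_L = ωL = 5.94 Ω
X_C = 1/(ωC) = 1.58 Ω
Parallel: admittances add. Y = 1/(jωL) + jωC
Y = (0 + j0.466) S
|Y| = 0.466 S → |Z| = 1/|Y| = 2.15 Ω, ∠Z = −∠Y = -90.0°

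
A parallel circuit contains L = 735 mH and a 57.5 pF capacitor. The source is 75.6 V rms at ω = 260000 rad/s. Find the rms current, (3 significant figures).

735 μA

X_L = ωL = 191000 Ω
X_C = 1/(ωC) = 66900 Ω
Parallel: admittances add. Y = 1/(jωL) + jωC
Y = (0 + j9.72e-06) S
|Y| = 9.72e-06 S → |Z| = 1/|Y| = 103000 Ω, ∠Z = −∠Y = -90.0°
I = V/|Z| = 75.6/103000 = 735 μA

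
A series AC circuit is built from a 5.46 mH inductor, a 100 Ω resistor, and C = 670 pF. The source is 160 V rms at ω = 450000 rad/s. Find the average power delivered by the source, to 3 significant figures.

X_L = ωL = 2460 Ω
X_C = 1/(ωC) = 3320 Ω
Net reactance X = X_L − X_C = -860 Ω
Z = 100 − j860 Ω
|Z| = √(100² + 860²) = 866 Ω
∠Z = arctan(-860/100) = -83.4°
I = V/|Z| = 185 mA
P = VI cos φ = 160 × 0.185 × cos(-83.4°) = 3.42 W

3.42 W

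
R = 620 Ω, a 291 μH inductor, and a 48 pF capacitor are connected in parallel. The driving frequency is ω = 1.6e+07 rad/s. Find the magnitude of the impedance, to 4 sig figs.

X_L = ωL = 4656 Ω
X_C = 1/(ωC) = 1302 Ω
Parallel: admittances add. Y = 1/R + 1/(jωL) + jωC
Y = (0.001613 + j0.0005532) S
|Y| = 0.001705 S → |Z| = 1/|Y| = 586.5 Ω, ∠Z = −∠Y = -18.93°

586.5 Ω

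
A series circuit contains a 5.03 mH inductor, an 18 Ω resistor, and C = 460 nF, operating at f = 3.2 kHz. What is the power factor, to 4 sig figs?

0.9322

ω = 2πf = 20110 rad/s
X_L = ωL = 101.1 Ω
X_C = 1/(ωC) = 108.1 Ω
Net reactance X = X_L − X_C = -6.987 Ω
Z = 18.00 − j6.987 Ω
|Z| = √(18.00² + 6.987²) = 19.31 Ω
∠Z = arctan(-6.987/18.00) = -21.22°
cos φ = cos(-21.22°) = 0.9322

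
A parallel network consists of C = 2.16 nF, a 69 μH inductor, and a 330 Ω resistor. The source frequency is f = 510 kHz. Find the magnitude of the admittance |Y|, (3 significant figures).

ω = 2πf = 3.204e+06 rad/s
X_L = ωL = 221 Ω
X_C = 1/(ωC) = 144 Ω
Parallel: admittances add. Y = 1/R + 1/(jωL) + jωC
Y = (0.00303 + j0.00240) S
|Y| = 0.00386 S → |Z| = 1/|Y| = 259 Ω, ∠Z = −∠Y = -38.4°

3.86 mS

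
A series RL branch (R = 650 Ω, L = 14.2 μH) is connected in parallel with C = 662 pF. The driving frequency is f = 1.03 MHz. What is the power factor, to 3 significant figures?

ω = 2πf = 6.472e+06 rad/s
X_L = ωL = 91.9 Ω
X_C = 1/(ωC) = 233 Ω
Branch 1 (R+jX_L): Z₁ = 650 + j91.9 Ω, |Z₁| = 656 Ω
Branch 2 (−jX_C): Z₂ = −j233 Ω
Parallel: Z = Z₁Z₂/(Z₁+Z₂), |Z| = 230 Ω, ∠Z = -69.7°
cos φ = cos(-69.7°) = 0.347

0.347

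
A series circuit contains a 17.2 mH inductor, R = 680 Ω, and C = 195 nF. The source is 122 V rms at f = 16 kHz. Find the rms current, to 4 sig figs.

ω = 2πf = 100500 rad/s
X_L = ωL = 1729 Ω
X_C = 1/(ωC) = 51.01 Ω
Net reactance X = X_L − X_C = 1678 Ω
Z = 680.0 + j1678 Ω
|Z| = √(680.0² + 1678²) = 1811 Ω
I = V/|Z| = 122/1811 = 67.38 mA

67.38 mA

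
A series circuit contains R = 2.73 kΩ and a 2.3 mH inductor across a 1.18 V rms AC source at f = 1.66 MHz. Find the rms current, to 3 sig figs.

ω = 2πf = 1.043e+07 rad/s
X_L = ωL = 24000 Ω
Z = 2730 + j24000 Ω
|Z| = √(2730² + 24000²) = 24100 Ω
I = V/|Z| = 1.18/24100 = 48.9 μA

48.9 μA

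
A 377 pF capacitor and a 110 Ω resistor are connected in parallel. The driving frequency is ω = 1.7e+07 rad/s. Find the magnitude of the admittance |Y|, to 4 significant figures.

X_C = 1/(ωC) = 156.0 Ω
Parallel: admittances add. Y = 1/R + jωC
Y = (0.009091 + j0.006409) S
|Y| = 0.01112 S → |Z| = 1/|Y| = 89.90 Ω, ∠Z = −∠Y = -35.18°

11.12 mS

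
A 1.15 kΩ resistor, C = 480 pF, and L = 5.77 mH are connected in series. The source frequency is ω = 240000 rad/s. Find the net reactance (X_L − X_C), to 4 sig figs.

-7296 Ω

X_L = ωL = 1385 Ω
X_C = 1/(ωC) = 8681 Ω
X = 1385 − 8681 = -7296 Ω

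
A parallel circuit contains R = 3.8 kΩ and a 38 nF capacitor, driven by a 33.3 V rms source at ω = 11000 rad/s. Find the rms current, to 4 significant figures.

X_C = 1/(ωC) = 2392 Ω
Parallel: admittances add. Y = 1/R + jωC
Y = (0.0002632 + j0.0004180) S
|Y| = 0.0004939 S → |Z| = 1/|Y| = 2025 Ω, ∠Z = −∠Y = -57.81°
I = V/|Z| = 33.3/2025 = 16.45 mA

16.45 mA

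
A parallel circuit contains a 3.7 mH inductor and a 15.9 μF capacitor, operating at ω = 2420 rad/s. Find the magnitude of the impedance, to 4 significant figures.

X_L = ωL = 8.954 Ω
X_C = 1/(ωC) = 25.99 Ω
Parallel: admittances add. Y = 1/(jωL) + jωC
Y = (0 − j0.07320) S
|Y| = 0.07320 S → |Z| = 1/|Y| = 13.66 Ω, ∠Z = −∠Y = 90.00°

13.66 Ω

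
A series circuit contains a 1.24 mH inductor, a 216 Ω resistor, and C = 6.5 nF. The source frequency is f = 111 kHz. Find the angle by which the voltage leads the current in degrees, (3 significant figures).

71.5°

ω = 2πf = 697400 rad/s
X_L = ωL = 865 Ω
X_C = 1/(ωC) = 221 Ω
Net reactance X = X_L − X_C = 644 Ω
Z = 216 + j644 Ω
|Z| = √(216² + 644²) = 679 Ω
∠Z = arctan(644/216) = 71.5°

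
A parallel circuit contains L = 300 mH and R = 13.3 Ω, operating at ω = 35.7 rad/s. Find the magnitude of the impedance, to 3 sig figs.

8.34 Ω

X_L = ωL = 10.7 Ω
Parallel: admittances add. Y = 1/R + 1/(jωL)
Y = (0.0752 − j0.0934) S
|Y| = 0.120 S → |Z| = 1/|Y| = 8.34 Ω, ∠Z = −∠Y = 51.2°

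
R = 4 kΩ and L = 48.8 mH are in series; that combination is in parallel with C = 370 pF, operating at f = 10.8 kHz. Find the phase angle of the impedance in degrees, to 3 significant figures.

ω = 2πf = 67860 rad/s
X_L = ωL = 3310 Ω
X_C = 1/(ωC) = 39800 Ω
Branch 1 (R+jX_L): Z₁ = 4000 + j3310 Ω, |Z₁| = 5190 Ω
Branch 2 (−jX_C): Z₂ = −j39800 Ω
Parallel: Z = Z₁Z₂/(Z₁+Z₂), |Z| = 5630 Ω, ∠Z = 33.4°

33.4°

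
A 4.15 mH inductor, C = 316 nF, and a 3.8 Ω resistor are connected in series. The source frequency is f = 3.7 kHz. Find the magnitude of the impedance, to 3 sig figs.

39.8 Ω

ω = 2πf = 23250 rad/s
X_L = ωL = 96.5 Ω
X_C = 1/(ωC) = 136 Ω
Net reactance X = X_L − X_C = -39.6 Ω
Z = 3.80 − j39.6 Ω
|Z| = √(3.80² + 39.6²) = 39.8 Ω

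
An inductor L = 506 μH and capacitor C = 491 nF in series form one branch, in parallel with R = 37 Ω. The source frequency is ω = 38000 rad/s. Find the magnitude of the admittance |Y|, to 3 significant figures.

X_L = ωL = 19.2 Ω
X_C = 1/(ωC) = 53.6 Ω
Branch 1: Z₁ = R = 37.0 Ω
Branch 2 (series LC): Z₂ = j(X_L − X_C) = −j34.4 Ω
Parallel: Z = Z₁Z₂/(Z₁+Z₂), |Z| = 25.2 Ω, ∠Z = -47.1°
|Y| = 1/|Z| = 39.7 mS

39.7 mS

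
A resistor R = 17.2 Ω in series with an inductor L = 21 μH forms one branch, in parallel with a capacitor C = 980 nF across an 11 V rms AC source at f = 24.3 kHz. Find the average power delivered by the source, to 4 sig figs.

ω = 2πf = 152700 rad/s
X_L = ωL = 3.206 Ω
X_C = 1/(ωC) = 6.683 Ω
Branch 1 (R+jX_L): Z₁ = 17.20 + j3.206 Ω, |Z₁| = 17.50 Ω
Branch 2 (−jX_C): Z₂ = −j6.683 Ω
Parallel: Z = Z₁Z₂/(Z₁+Z₂), |Z| = 6.664 Ω, ∠Z = -68.01°
I = V/|Z| = 1.651 A
P = VI cos φ = 11 × 1.651 × cos(-68.01°) = 6.799 W

6.799 W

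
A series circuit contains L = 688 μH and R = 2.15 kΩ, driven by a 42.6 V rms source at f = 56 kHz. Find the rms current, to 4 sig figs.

19.69 mA

ω = 2πf = 351900 rad/s
X_L = ωL = 242.1 Ω
Z = 2150 + j242.1 Ω
|Z| = √(2150² + 242.1²) = 2164 Ω
I = V/|Z| = 42.6/2164 = 19.69 mA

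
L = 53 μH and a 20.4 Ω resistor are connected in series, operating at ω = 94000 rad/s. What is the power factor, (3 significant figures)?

0.971

X_L = ωL = 4.98 Ω
Z = 20.4 + j4.98 Ω
|Z| = √(20.4² + 4.98²) = 21.0 Ω
∠Z = arctan(4.98/20.4) = 13.7°
cos φ = cos(13.7°) = 0.971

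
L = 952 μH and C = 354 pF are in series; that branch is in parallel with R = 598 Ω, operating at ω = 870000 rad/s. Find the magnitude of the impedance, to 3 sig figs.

581 Ω

X_L = ωL = 828 Ω
X_C = 1/(ωC) = 3250 Ω
Branch 1: Z₁ = R = 598 Ω
Branch 2 (series LC): Z₂ = j(X_L − X_C) = −j2420 Ω
Parallel: Z = Z₁Z₂/(Z₁+Z₂), |Z| = 581 Ω, ∠Z = -13.9°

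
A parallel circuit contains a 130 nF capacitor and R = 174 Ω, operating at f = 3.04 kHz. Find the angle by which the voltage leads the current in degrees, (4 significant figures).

ω = 2πf = 19100 rad/s
X_C = 1/(ωC) = 402.7 Ω
Parallel: admittances add. Y = 1/R + jωC
Y = (0.005747 + j0.002483) S
|Y| = 0.006261 S → |Z| = 1/|Y| = 159.7 Ω, ∠Z = −∠Y = -23.37°

-23.37°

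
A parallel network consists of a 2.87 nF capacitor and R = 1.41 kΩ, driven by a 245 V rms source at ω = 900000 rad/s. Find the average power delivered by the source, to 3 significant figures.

42.6 W

X_C = 1/(ωC) = 387 Ω
Parallel: admittances add. Y = 1/R + jωC
Y = (0.000709 + j0.00258) S
|Y| = 0.00268 S → |Z| = 1/|Y| = 373 Ω, ∠Z = −∠Y = -74.6°
I = V/|Z| = 656 mA
P = VI cos φ = 245 × 0.656 × cos(-74.6°) = 42.6 W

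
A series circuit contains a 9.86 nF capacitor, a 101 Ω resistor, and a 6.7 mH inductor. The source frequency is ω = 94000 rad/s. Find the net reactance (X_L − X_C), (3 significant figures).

X_L = ωL = 630 Ω
X_C = 1/(ωC) = 1080 Ω
X = 630 − 1080 = -449 Ω

-449 Ω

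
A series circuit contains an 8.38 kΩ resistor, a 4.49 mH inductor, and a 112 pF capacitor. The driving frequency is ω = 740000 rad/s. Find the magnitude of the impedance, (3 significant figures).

X_L = ωL = 3320 Ω
X_C = 1/(ωC) = 12100 Ω
Net reactance X = X_L − X_C = -8740 Ω
Z = 8380 − j8740 Ω
|Z| = √(8380² + 8740²) = 12100 Ω

12100 Ω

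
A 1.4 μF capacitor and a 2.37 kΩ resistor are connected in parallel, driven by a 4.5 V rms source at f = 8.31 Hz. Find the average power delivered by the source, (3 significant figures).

ω = 2πf = 52.21 rad/s
X_C = 1/(ωC) = 13700 Ω
Parallel: admittances add. Y = 1/R + jωC
Y = (0.000422 + j7.31e-05) S
|Y| = 0.000428 S → |Z| = 1/|Y| = 2340 Ω, ∠Z = −∠Y = -9.83°
I = V/|Z| = 1.93 mA
P = VI cos φ = 4.5 × 0.00193 × cos(-9.83°) = 8.54 mW

8.54 mW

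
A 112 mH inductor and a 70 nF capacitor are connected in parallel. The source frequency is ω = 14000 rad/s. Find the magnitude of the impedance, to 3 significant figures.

2920 Ω

X_L = ωL = 1570 Ω
X_C = 1/(ωC) = 1020 Ω
Parallel: admittances add. Y = 1/(jωL) + jωC
Y = (0 + j0.000342) S
|Y| = 0.000342 S → |Z| = 1/|Y| = 2920 Ω, ∠Z = −∠Y = -90.0°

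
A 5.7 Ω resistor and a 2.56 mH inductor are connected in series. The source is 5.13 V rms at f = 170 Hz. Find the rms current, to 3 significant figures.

811 mA

ω = 2πf = 1068 rad/s
X_L = ωL = 2.73 Ω
Z = 5.70 + j2.73 Ω
|Z| = √(5.70² + 2.73²) = 6.32 Ω
I = V/|Z| = 5.13/6.32 = 811 mA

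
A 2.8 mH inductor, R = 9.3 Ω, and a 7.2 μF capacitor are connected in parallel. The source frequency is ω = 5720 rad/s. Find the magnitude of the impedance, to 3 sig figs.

9.12 Ω

X_L = ωL = 16.0 Ω
X_C = 1/(ωC) = 24.3 Ω
Parallel: admittances add. Y = 1/R + 1/(jωL) + jωC
Y = (0.108 − j0.0213) S
|Y| = 0.110 S → |Z| = 1/|Y| = 9.12 Ω, ∠Z = −∠Y = 11.2°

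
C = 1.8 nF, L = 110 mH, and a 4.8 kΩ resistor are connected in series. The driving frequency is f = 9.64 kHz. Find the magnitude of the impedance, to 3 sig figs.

ω = 2πf = 60570 rad/s
X_L = ωL = 6660 Ω
X_C = 1/(ωC) = 9170 Ω
Net reactance X = X_L − X_C = -2510 Ω
Z = 4800 − j2510 Ω
|Z| = √(4800² + 2510²) = 5420 Ω

5420 Ω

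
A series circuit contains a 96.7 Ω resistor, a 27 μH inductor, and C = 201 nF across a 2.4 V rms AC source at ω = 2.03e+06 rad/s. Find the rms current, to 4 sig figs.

21.83 mA

X_L = ωL = 54.81 Ω
X_C = 1/(ωC) = 2.451 Ω
Net reactance X = X_L − X_C = 52.36 Ω
Z = 96.70 + j52.36 Ω
|Z| = √(96.70² + 52.36²) = 110.0 Ω
I = V/|Z| = 2.4/110.0 = 21.83 mA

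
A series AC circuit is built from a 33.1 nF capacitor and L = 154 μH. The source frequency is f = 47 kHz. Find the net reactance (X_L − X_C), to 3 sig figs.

-56.8 Ω

ω = 2πf = 295300 rad/s
X_L = ωL = 45.5 Ω
X_C = 1/(ωC) = 102 Ω
X = 45.5 − 102 = -56.8 Ω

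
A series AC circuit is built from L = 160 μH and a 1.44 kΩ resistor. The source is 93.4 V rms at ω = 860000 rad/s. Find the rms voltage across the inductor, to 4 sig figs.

8.884 V

X_L = ωL = 137.6 Ω
Z = 1440 + j137.6 Ω
|Z| = √(1440² + 137.6²) = 1447 Ω
I = V/|Z| = 64.57 mA
V_L = I·|Z_L| = 0.06457 × 137.6 = 8.884 V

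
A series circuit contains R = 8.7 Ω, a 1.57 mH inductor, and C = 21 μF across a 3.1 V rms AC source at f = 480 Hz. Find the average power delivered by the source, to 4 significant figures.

422.5 mW

ω = 2πf = 3016 rad/s
X_L = ωL = 4.735 Ω
X_C = 1/(ωC) = 15.79 Ω
Net reactance X = X_L − X_C = -11.05 Ω
Z = 8.700 − j11.05 Ω
|Z| = √(8.700² + 11.05²) = 14.07 Ω
∠Z = arctan(-11.05/8.700) = -51.80°
I = V/|Z| = 220.4 mA
P = VI cos φ = 3.1 × 0.2204 × cos(-51.80°) = 422.5 mW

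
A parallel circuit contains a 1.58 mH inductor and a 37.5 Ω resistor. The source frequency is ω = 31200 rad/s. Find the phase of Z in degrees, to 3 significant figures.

X_L = ωL = 49.3 Ω
Parallel: admittances add. Y = 1/R + 1/(jωL)
Y = (0.0267 − j0.0203) S
|Y| = 0.0335 S → |Z| = 1/|Y| = 29.8 Ω, ∠Z = −∠Y = 37.3°

37.3°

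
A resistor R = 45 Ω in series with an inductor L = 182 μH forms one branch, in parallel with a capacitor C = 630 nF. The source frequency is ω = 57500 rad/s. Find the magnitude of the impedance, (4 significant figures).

26.49 Ω

X_L = ωL = 10.46 Ω
X_C = 1/(ωC) = 27.61 Ω
Branch 1 (R+jX_L): Z₁ = 45.00 + j10.46 Ω, |Z₁| = 46.20 Ω
Branch 2 (−jX_C): Z₂ = −j27.61 Ω
Parallel: Z = Z₁Z₂/(Z₁+Z₂), |Z| = 26.49 Ω, ∠Z = -56.06°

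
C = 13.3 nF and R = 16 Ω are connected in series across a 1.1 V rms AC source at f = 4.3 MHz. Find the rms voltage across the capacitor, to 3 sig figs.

ω = 2πf = 2.702e+07 rad/s
X_C = 1/(ωC) = 2.78 Ω
Z = 16.0 − j2.78 Ω
|Z| = √(16.0² + 2.78²) = 16.2 Ω
I = V/|Z| = 67.7 mA
V_C = I·|Z_C| = 0.0677 × 2.78 = 0.188 V

0.188 V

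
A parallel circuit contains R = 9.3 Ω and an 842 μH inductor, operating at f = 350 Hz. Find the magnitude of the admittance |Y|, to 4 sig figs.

ω = 2πf = 2199 rad/s
X_L = ωL = 1.852 Ω
Parallel: admittances add. Y = 1/R + 1/(jωL)
Y = (0.1075 − j0.5401) S
|Y| = 0.5507 S → |Z| = 1/|Y| = 1.816 Ω, ∠Z = −∠Y = 78.74°

550.7 mS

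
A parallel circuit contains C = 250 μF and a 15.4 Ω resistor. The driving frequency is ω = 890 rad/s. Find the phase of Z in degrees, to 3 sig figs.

-73.7°

X_C = 1/(ωC) = 4.49 Ω
Parallel: admittances add. Y = 1/R + jωC
Y = (0.0649 + j0.223) S
|Y| = 0.232 S → |Z| = 1/|Y| = 4.31 Ω, ∠Z = −∠Y = -73.7°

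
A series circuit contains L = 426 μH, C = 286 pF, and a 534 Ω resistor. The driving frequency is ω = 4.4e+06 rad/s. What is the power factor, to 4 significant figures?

X_L = ωL = 1874 Ω
X_C = 1/(ωC) = 794.7 Ω
Net reactance X = X_L − X_C = 1080 Ω
Z = 534.0 + j1080 Ω
|Z| = √(534.0² + 1080²) = 1205 Ω
∠Z = arctan(1080/534.0) = 63.68°
cos φ = cos(63.68°) = 0.4433

0.4433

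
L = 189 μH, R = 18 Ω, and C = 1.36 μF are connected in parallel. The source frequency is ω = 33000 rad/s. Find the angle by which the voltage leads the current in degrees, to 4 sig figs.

X_L = ωL = 6.237 Ω
X_C = 1/(ωC) = 22.28 Ω
Parallel: admittances add. Y = 1/R + 1/(jωL) + jωC
Y = (0.05556 − j0.1155) S
|Y| = 0.1281 S → |Z| = 1/|Y| = 7.805 Ω, ∠Z = −∠Y = 64.30°

64.30°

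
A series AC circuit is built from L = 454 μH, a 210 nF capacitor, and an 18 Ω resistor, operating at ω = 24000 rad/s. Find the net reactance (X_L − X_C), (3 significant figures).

X_L = ωL = 10.9 Ω
X_C = 1/(ωC) = 198 Ω
X = 10.9 − 198 = -188 Ω

-188 Ω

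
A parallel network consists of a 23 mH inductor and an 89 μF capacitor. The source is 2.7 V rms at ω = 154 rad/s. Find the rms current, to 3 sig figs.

725 mA

X_L = ωL = 3.54 Ω
X_C = 1/(ωC) = 73.0 Ω
Parallel: admittances add. Y = 1/(jωL) + jωC
Y = (0 − j0.269) S
|Y| = 0.269 S → |Z| = 1/|Y| = 3.72 Ω, ∠Z = −∠Y = 90.0°
I = V/|Z| = 2.7/3.72 = 725 mA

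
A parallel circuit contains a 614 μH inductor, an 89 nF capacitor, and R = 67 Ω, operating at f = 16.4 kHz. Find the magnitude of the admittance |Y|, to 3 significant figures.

16.3 mS

ω = 2πf = 103000 rad/s
X_L = ωL = 63.3 Ω
X_C = 1/(ωC) = 109 Ω
Parallel: admittances add. Y = 1/R + 1/(jωL) + jωC
Y = (0.0149 − j0.00663) S
|Y| = 0.0163 S → |Z| = 1/|Y| = 61.2 Ω, ∠Z = −∠Y = 24.0°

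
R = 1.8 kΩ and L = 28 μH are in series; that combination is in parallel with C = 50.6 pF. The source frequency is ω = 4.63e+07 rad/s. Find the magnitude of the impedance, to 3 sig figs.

474 Ω

X_L = ωL = 1300 Ω
X_C = 1/(ωC) = 427 Ω
Branch 1 (R+jX_L): Z₁ = 1800 + j1300 Ω, |Z₁| = 2220 Ω
Branch 2 (−jX_C): Z₂ = −j427 Ω
Parallel: Z = Z₁Z₂/(Z₁+Z₂), |Z| = 474 Ω, ∠Z = -80.0°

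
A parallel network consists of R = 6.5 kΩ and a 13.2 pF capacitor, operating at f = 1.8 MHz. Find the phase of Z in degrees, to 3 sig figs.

-44.1°

ω = 2πf = 1.131e+07 rad/s
X_C = 1/(ωC) = 6700 Ω
Parallel: admittances add. Y = 1/R + jωC
Y = (0.000154 + j0.000149) S
|Y| = 0.000214 S → |Z| = 1/|Y| = 4660 Ω, ∠Z = −∠Y = -44.1°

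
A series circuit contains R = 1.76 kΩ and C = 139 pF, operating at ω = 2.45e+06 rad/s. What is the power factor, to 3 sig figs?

0.514

X_C = 1/(ωC) = 2940 Ω
Z = 1760 − j2940 Ω
|Z| = √(1760² + 2940²) = 3420 Ω
∠Z = arctan(-2940/1760) = -59.1°
cos φ = cos(-59.1°) = 0.514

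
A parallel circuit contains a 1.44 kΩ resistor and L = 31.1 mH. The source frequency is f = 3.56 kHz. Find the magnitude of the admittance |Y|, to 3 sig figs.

ω = 2πf = 22370 rad/s
X_L = ωL = 696 Ω
Parallel: admittances add. Y = 1/R + 1/(jωL)
Y = (0.000694 − j0.00144) S
|Y| = 0.00160 S → |Z| = 1/|Y| = 626 Ω, ∠Z = −∠Y = 64.2°

1.60 mS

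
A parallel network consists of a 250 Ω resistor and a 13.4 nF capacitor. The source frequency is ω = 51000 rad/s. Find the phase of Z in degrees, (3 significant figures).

X_C = 1/(ωC) = 1460 Ω
Parallel: admittances add. Y = 1/R + jωC
Y = (0.00400 + j0.000683) S
|Y| = 0.00406 S → |Z| = 1/|Y| = 246 Ω, ∠Z = −∠Y = -9.70°

-9.70°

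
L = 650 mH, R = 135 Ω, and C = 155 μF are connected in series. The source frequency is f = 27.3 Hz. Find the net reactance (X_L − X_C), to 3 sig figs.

ω = 2πf = 171.5 rad/s
X_L = ωL = 111 Ω
X_C = 1/(ωC) = 37.6 Ω
X = 111 − 37.6 = 73.9 Ω

73.9 Ω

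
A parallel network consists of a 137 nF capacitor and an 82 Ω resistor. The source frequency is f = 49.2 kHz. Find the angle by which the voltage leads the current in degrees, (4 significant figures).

ω = 2πf = 309100 rad/s
X_C = 1/(ωC) = 23.61 Ω
Parallel: admittances add. Y = 1/R + jωC
Y = (0.01220 + j0.04235) S
|Y| = 0.04407 S → |Z| = 1/|Y| = 22.69 Ω, ∠Z = −∠Y = -73.94°

-73.94°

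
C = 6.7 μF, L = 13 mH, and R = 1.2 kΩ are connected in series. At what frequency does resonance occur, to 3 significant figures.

539 Hz

ω₀ = 1/√(LC) = 1/√(0.013 × 6.7e-06) = 3388 rad/s
f₀ = ω₀/(2π) = 539 Hz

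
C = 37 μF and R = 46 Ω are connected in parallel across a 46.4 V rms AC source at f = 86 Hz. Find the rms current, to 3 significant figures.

1.37 A

ω = 2πf = 540.4 rad/s
X_C = 1/(ωC) = 50.0 Ω
Parallel: admittances add. Y = 1/R + jωC
Y = (0.0217 + j0.0200) S
|Y| = 0.0295 S → |Z| = 1/|Y| = 33.9 Ω, ∠Z = −∠Y = -42.6°
I = V/|Z| = 46.4/33.9 = 1.37 A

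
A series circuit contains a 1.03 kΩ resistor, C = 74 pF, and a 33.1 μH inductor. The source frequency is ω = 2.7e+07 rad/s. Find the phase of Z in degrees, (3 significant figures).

X_L = ωL = 894 Ω
X_C = 1/(ωC) = 501 Ω
Net reactance X = X_L − X_C = 393 Ω
Z = 1030 + j393 Ω
|Z| = √(1030² + 393²) = 1100 Ω
∠Z = arctan(393/1030) = 20.9°

20.9°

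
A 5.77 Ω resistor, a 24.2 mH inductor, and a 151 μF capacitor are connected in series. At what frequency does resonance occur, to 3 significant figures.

83.3 Hz

ω₀ = 1/√(LC) = 1/√(0.0242 × 0.000151) = 523.1 rad/s
f₀ = ω₀/(2π) = 83.3 Hz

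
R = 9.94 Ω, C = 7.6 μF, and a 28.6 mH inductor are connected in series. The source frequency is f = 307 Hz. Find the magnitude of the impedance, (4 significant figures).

16.40 Ω

ω = 2πf = 1929 rad/s
X_L = ωL = 55.17 Ω
X_C = 1/(ωC) = 68.21 Ω
Net reactance X = X_L − X_C = -13.05 Ω
Z = 9.940 − j13.05 Ω
|Z| = √(9.940² + 13.05²) = 16.40 Ω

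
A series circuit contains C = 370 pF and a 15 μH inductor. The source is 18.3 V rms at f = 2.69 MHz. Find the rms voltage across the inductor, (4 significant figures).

49.56 V

ω = 2πf = 1.69e+07 rad/s
X_L = ωL = 253.5 Ω
X_C = 1/(ωC) = 159.9 Ω
Net reactance X = X_L − X_C = 93.62 Ω
Z = j93.62 Ω
|Z| = √(0² + 93.62²) = 93.62 Ω
I = V/|Z| = 195.5 mA
V_L = I·|Z_L| = 0.1955 × 253.5 = 49.56 V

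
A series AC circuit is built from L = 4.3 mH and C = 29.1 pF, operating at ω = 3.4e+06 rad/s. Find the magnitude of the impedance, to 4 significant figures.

4513 Ω

X_L = ωL = 14620 Ω
X_C = 1/(ωC) = 10110 Ω
Net reactance X = X_L − X_C = 4513 Ω
Z = j4513 Ω
|Z| = √(0² + 4513²) = 4513 Ω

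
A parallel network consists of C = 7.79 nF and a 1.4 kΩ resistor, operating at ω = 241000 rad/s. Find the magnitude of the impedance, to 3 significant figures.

498 Ω

X_C = 1/(ωC) = 533 Ω
Parallel: admittances add. Y = 1/R + jωC
Y = (0.000714 + j0.00188) S
|Y| = 0.00201 S → |Z| = 1/|Y| = 498 Ω, ∠Z = −∠Y = -69.2°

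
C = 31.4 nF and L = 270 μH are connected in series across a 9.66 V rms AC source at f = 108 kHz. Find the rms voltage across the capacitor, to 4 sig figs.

ω = 2πf = 678600 rad/s
X_L = ωL = 183.2 Ω
X_C = 1/(ωC) = 46.93 Ω
Net reactance X = X_L − X_C = 136.3 Ω
Z = j136.3 Ω
|Z| = √(0² + 136.3²) = 136.3 Ω
I = V/|Z| = 70.88 mA
V_C = I·|Z_C| = 0.07088 × 46.93 = 3.327 V

3.327 V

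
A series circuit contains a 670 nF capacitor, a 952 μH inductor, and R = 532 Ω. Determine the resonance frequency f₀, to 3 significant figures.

ω₀ = 1/√(LC) = 1/√(0.000952 × 6.7e-07) = 39600 rad/s
f₀ = ω₀/(2π) = 6.30 kHz

6.30 kHz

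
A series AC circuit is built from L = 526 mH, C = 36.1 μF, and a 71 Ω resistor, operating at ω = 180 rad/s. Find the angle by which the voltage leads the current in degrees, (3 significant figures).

-39.8°

X_L = ωL = 94.7 Ω
X_C = 1/(ωC) = 154 Ω
Net reactance X = X_L − X_C = -59.2 Ω
Z = 71.0 − j59.2 Ω
|Z| = √(71.0² + 59.2²) = 92.5 Ω
∠Z = arctan(-59.2/71.0) = -39.8°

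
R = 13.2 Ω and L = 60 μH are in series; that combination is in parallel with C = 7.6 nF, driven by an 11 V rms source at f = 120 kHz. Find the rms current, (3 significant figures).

ω = 2πf = 754000 rad/s
X_L = ωL = 45.2 Ω
X_C = 1/(ωC) = 175 Ω
Branch 1 (R+jX_L): Z₁ = 13.2 + j45.2 Ω, |Z₁| = 47.1 Ω
Branch 2 (−jX_C): Z₂ = −j175 Ω
Parallel: Z = Z₁Z₂/(Z₁+Z₂), |Z| = 63.3 Ω, ∠Z = 67.9°
I = V/|Z| = 11/63.3 = 174 mA

174 mA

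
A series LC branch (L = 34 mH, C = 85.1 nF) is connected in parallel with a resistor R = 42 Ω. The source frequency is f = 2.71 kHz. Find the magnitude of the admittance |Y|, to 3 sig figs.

ω = 2πf = 17030 rad/s
X_L = ωL = 579 Ω
X_C = 1/(ωC) = 690 Ω
Branch 1: Z₁ = R = 42.0 Ω
Branch 2 (series LC): Z₂ = j(X_L − X_C) = −j111 Ω
Parallel: Z = Z₁Z₂/(Z₁+Z₂), |Z| = 39.3 Ω, ∠Z = -20.7°
|Y| = 1/|Z| = 25.5 mS

25.5 mS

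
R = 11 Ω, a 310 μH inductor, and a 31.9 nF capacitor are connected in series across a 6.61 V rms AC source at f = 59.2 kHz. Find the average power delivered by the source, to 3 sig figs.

ω = 2πf = 372000 rad/s
X_L = ωL = 115 Ω
X_C = 1/(ωC) = 84.3 Ω
Net reactance X = X_L − X_C = 31.0 Ω
Z = 11.0 + j31.0 Ω
|Z| = √(11.0² + 31.0²) = 32.9 Ω
∠Z = arctan(31.0/11.0) = 70.5°
I = V/|Z| = 201 mA
P = VI cos φ = 6.61 × 0.201 × cos(70.5°) = 443 mW

443 mW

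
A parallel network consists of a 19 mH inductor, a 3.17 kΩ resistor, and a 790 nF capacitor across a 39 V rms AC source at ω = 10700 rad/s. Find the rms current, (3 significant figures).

138 mA

X_L = ωL = 203 Ω
X_C = 1/(ωC) = 118 Ω
Parallel: admittances add. Y = 1/R + 1/(jωL) + jωC
Y = (0.000315 + j0.00353) S
|Y| = 0.00355 S → |Z| = 1/|Y| = 282 Ω, ∠Z = −∠Y = -84.9°
I = V/|Z| = 39/282 = 138 mA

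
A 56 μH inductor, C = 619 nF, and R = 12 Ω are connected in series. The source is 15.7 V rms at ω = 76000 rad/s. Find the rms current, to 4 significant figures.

X_L = ωL = 4.256 Ω
X_C = 1/(ωC) = 21.26 Ω
Net reactance X = X_L − X_C = -17.00 Ω
Z = 12.00 − j17.00 Ω
|Z| = √(12.00² + 17.00²) = 20.81 Ω
I = V/|Z| = 15.7/20.81 = 754.5 mA

754.5 mA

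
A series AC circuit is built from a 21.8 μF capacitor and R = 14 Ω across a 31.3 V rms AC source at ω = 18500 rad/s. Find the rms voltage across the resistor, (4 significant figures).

30.82 V

X_C = 1/(ωC) = 2.480 Ω
Z = 14.00 − j2.480 Ω
|Z| = √(14.00² + 2.480²) = 14.22 Ω
I = V/|Z| = 2.201 A
V_R = I·|Z_R| = 2.201 × 14.00 = 30.82 V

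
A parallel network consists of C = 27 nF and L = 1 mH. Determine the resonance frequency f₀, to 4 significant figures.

ω₀ = 1/√(LC) = 1/√(0.001 × 2.7e-08) = 192500 rad/s
f₀ = ω₀/(2π) = 30.63 kHz

30.63 kHz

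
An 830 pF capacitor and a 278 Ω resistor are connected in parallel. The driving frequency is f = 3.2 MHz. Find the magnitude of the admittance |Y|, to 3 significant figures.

17.1 mS

ω = 2πf = 2.011e+07 rad/s
X_C = 1/(ωC) = 59.9 Ω
Parallel: admittances add. Y = 1/R + jωC
Y = (0.00360 + j0.0167) S
|Y| = 0.0171 S → |Z| = 1/|Y| = 58.6 Ω, ∠Z = −∠Y = -77.8°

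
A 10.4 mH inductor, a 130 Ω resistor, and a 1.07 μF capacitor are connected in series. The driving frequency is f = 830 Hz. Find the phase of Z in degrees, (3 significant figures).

ω = 2πf = 5215 rad/s
X_L = ωL = 54.2 Ω
X_C = 1/(ωC) = 179 Ω
Net reactance X = X_L − X_C = -125 Ω
Z = 130 − j125 Ω
|Z| = √(130² + 125²) = 180 Ω
∠Z = arctan(-125/130) = -43.9°

-43.9°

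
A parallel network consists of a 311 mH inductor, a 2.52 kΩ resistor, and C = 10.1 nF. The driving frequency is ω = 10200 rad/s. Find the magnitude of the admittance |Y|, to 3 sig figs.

X_L = ωL = 3170 Ω
X_C = 1/(ωC) = 9710 Ω
Parallel: admittances add. Y = 1/R + 1/(jωL) + jωC
Y = (0.000397 − j0.000212) S
|Y| = 0.000450 S → |Z| = 1/|Y| = 2220 Ω, ∠Z = −∠Y = 28.1°

450 μS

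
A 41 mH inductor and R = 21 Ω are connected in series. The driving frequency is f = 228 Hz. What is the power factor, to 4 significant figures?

0.3367

ω = 2πf = 1433 rad/s
X_L = ωL = 58.74 Ω
Z = 21.00 + j58.74 Ω
|Z| = √(21.00² + 58.74²) = 62.38 Ω
∠Z = arctan(58.74/21.00) = 70.33°
cos φ = cos(70.33°) = 0.3367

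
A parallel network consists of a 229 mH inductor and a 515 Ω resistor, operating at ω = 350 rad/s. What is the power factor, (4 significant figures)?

X_L = ωL = 80.15 Ω
Parallel: admittances add. Y = 1/R + 1/(jωL)
Y = (0.001942 − j0.01248) S
|Y| = 0.01263 S → |Z| = 1/|Y| = 79.20 Ω, ∠Z = −∠Y = 81.15°
cos φ = cos(81.15°) = 0.1538

0.1538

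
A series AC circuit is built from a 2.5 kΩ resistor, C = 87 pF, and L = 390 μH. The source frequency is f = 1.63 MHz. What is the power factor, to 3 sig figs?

ω = 2πf = 1.024e+07 rad/s
X_L = ωL = 3990 Ω
X_C = 1/(ωC) = 1120 Ω
Net reactance X = X_L − X_C = 2870 Ω
Z = 2500 + j2870 Ω
|Z| = √(2500² + 2870²) = 3810 Ω
∠Z = arctan(2870/2500) = 49.0°
cos φ = cos(49.0°) = 0.657

0.657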